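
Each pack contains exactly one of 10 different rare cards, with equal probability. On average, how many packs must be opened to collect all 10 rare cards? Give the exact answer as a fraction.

7381/252

After i distinct types are collected, each trial gives a new one with probability (10−i)/10, so the expected wait for the next new type is 10/(10−i).
E = 10/10 + 10/9 + 10/8 + 10/7 + 10/6 + 10/5 + 10/4 + 10/3 + 10/2 + 10/1 = 7381/252.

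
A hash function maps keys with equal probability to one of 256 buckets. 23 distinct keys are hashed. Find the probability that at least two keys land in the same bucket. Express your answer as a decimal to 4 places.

0.6389

It's easier to compute the probability that all 23 are distinct.
P(all distinct) = 256/256 · 255/256 · ··· · 234/256 ≈ 0.3611.
So the probability of at least one match is 1 − 0.3611 = 0.6389.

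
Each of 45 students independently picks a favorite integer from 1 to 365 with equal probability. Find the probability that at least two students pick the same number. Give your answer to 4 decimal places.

It's easier to compute the probability that all 45 are distinct.
P(all distinct) = 365/365 · 364/365 · ··· · 321/365 ≈ 0.0590.
So the probability of at least one match is 1 − 0.0590 = 0.9410.

0.9410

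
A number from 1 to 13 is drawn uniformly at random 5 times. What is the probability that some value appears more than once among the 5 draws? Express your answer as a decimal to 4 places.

0.5840

P(all 5 different) = 13/13 · 12/13 · ··· · 9/13 ≈ 0.4160.
P(at least two equal) = 1 − 0.4160 = 0.5840.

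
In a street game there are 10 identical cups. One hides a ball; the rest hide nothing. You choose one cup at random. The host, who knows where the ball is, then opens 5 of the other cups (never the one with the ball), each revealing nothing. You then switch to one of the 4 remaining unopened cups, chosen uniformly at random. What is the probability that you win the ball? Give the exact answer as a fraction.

9/40

Your original cup holds the ball with probability 1/10, so the other 9 collectively hold it with probability 9/10.
The host can always find 5 empty cups to open, so the reveals don't change that 9/10; it is now spread over the 4 remaining unopened cups.
P(win by switching) = (9/10) · (1/4) = 9/40.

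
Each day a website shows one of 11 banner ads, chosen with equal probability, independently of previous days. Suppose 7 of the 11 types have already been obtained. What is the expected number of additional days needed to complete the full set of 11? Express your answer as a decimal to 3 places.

22.917

Starting from 7 distinct types, each trial gives a new one with probability (11−i)/11 when i types are held, so the wait for the next new type is 11/(11−i).
E = 11/4 + 11/3 + 11/2 + 11/1 = 275/12 ≈ 22.917.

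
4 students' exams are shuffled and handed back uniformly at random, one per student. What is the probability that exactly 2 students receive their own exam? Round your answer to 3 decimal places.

0.250

Choose which 2 of the 4 are fixed: C(4,2) = 6 ways.
The remaining 2 must have no fixed point: D(2) = 1.
P = 6·1/24 = 1/4 ≈ 0.250.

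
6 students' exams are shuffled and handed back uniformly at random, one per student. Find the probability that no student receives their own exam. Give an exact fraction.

53/144

This is the derangement probability: permutations of 6 with no fixed point.
D(6) = 6! · (1 − 1/1! + 1/2! − ··· + (−1)^6/6!) = 265.
P = 265/720 = 53/144.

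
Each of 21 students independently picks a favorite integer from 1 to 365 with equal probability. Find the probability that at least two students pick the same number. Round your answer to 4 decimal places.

0.4437

It's easier to compute the probability that all 21 are distinct.
P(all distinct) = 365/365 · 364/365 · ··· · 345/365 ≈ 0.5563.
So the probability of at least one match is 1 − 0.5563 = 0.4437.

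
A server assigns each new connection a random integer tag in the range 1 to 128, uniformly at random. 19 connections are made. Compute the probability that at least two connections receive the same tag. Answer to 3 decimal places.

It's easier to compute the probability that all 19 are distinct.
P(all distinct) = 128/128 · 127/128 · ··· · 110/128 ≈ 0.245.
So the probability of at least one match is 1 − 0.245 = 0.755.

0.755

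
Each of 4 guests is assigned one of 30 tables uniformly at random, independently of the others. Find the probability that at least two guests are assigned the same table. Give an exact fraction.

47/250

It's easier to compute the probability that all 4 are distinct.
P(all distinct) = 30/30 · 29/30 · ··· · 27/30 = 203/250.
So the probability of at least one match is 1 − 203/250 = 47/250.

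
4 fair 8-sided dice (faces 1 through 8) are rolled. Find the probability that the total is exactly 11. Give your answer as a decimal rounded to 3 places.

There are 8^4 = 4096 equally likely outcomes.
The number of ordered 4-tuples from {1,…,8} summing to 11 is 120.
P(sum = 11) = 120/4096 = 15/512 ≈ 0.029.

0.029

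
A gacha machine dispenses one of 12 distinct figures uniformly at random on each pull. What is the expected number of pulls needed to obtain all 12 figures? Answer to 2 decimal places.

37.24

After i distinct types are collected, each trial gives a new one with probability (12−i)/12, so the expected wait for the next new type is 12/(12−i).
E = 12/12 + 12/11 + 12/10 + 12/9 + 12/8 + 12/7 + 12/6 + 12/5 + 12/4 + 12/3 + 12/2 + 12/1 = 86021/2310 ≈ 37.24.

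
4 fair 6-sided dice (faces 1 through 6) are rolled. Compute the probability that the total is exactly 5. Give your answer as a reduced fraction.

There are 6^4 = 1296 equally likely outcomes.
The number of ordered 4-tuples from {1,…,6} summing to 5 is 4.
P(sum = 5) = 4/1296 = 1/324.

1/324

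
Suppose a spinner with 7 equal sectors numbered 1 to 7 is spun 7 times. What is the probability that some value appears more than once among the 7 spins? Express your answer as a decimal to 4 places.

P(all 7 different) = 7/7 · 6/7 · ··· · 1/7 ≈ 0.0061.
P(at least two equal) = 1 − 0.0061 = 0.9939.

0.9939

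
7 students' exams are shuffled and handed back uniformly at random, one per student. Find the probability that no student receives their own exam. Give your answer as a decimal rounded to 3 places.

This is the derangement probability: permutations of 7 with no fixed point.
D(7) = 7! · (1 − 1/1! + 1/2! − ··· + (−1)^7/7!) = 1854.
P = 1854/5040 = 103/280 ≈ 0.368.

0.368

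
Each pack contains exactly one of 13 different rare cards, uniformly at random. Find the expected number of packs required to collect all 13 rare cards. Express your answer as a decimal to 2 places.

41.34

After i distinct types are collected, each trial gives a new one with probability (13−i)/13, so the expected wait for the next new type is 13/(13−i).
E = 13/13 + 13/12 + 13/11 + 13/10 + 13/9 + 13/8 + 13/7 + 13/6 + 13/5 + 13/4 + 13/3 + 13/2 + 13/1 = 1145993/27720 ≈ 41.34.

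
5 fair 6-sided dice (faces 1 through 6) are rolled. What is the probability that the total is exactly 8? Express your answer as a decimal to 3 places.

0.005

There are 6^5 = 7776 equally likely outcomes.
The number of ordered 5-tuples from {1,…,6} summing to 8 is 35.
P(sum = 8) = 35/7776 ≈ 0.005.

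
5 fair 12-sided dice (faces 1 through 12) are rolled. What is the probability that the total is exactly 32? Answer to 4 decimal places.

0.0500

There are 12^5 = 248832 equally likely outcomes.
The number of ordered 5-tuples from {1,…,12} summing to 32 is 12435.
P(sum = 32) = 12435/248832 = 4145/82944 ≈ 0.0500.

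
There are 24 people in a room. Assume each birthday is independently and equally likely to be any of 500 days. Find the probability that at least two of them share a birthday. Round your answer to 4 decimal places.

It's easier to compute the probability that all 24 are distinct.
P(all distinct) = 500/500 · 499/500 · ··· · 477/500 ≈ 0.5707.
So the probability of at least one match is 1 − 0.5707 = 0.4293.

0.4293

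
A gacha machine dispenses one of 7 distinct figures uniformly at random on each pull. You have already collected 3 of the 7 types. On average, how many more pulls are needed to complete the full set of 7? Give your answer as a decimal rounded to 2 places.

Starting from 3 distinct types, each trial gives a new one with probability (7−i)/7 when i types are held, so the wait for the next new type is 7/(7−i).
E = 7/4 + 7/3 + 7/2 + 7/1 = 175/12 ≈ 14.58.

14.58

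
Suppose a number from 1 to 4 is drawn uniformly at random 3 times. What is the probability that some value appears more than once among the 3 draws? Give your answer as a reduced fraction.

5/8

P(all 3 different) = 4/4 · 3/4 · ··· · 2/4 = 3/8.
P(at least two equal) = 1 − 3/8 = 5/8.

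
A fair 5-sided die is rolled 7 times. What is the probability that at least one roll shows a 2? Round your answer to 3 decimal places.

0.790

P(no roll shows a 2) = (4/5)^7 ≈ 0.210.
P(at least one) = 1 − 0.210 = 0.790.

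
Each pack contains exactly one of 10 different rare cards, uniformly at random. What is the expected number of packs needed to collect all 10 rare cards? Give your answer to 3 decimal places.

After i distinct types are collected, each trial gives a new one with probability (10−i)/10, so the expected wait for the next new type is 10/(10−i).
E = 10/10 + 10/9 + 10/8 + 10/7 + 10/6 + 10/5 + 10/4 + 10/3 + 10/2 + 10/1 = 7381/252 ≈ 29.290.

29.290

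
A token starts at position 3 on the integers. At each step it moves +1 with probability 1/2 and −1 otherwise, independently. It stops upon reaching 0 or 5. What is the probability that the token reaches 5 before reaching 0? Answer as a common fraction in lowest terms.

With a fair step, P(i) = ½P(i−1) + ½P(i+1) with P(0)=0, P(5)=1 has the linear solution P(i) = i/5.
P(3) = 3/5.

3/5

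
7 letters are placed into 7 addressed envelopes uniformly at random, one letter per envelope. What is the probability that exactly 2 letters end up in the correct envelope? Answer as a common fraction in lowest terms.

Choose which 2 of the 7 are fixed: C(7,2) = 21 ways.
The remaining 5 must have no fixed point: D(5) = 44.
P = 21·44/5040 = 11/60.

11/60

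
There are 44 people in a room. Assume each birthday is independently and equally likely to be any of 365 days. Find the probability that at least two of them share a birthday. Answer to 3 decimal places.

0.933

It's easier to compute the probability that all 44 are distinct.
P(all distinct) = 365/365 · 364/365 · ··· · 322/365 ≈ 0.067.
So the probability of at least one match is 1 − 0.067 = 0.933.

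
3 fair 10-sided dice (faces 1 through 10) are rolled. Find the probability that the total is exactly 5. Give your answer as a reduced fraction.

There are 10^3 = 1000 equally likely outcomes.
The number of ordered 3-tuples from {1,…,10} summing to 5 is 6.
P(sum = 5) = 6/1000 = 3/500.

3/500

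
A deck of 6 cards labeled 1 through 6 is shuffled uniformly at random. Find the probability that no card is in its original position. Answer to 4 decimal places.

This is the derangement probability: permutations of 6 with no fixed point.
D(6) = 6! · (1 − 1/1! + 1/2! − ··· + (−1)^6/6!) = 265.
P = 265/720 = 53/144 ≈ 0.3681.

0.3681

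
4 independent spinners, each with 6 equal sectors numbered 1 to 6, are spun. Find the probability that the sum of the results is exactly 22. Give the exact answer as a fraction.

There are 6^4 = 1296 equally likely outcomes.
The number of ordered 4-tuples from {1,…,6} summing to 22 is 10.
P(sum = 22) = 10/1296 = 5/648.

5/648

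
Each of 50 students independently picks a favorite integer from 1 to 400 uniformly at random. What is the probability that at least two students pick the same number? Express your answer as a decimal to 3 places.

0.959

It's easier to compute the probability that all 50 are distinct.
P(all distinct) = 400/400 · 399/400 · ··· · 351/400 ≈ 0.041.
So the probability of at least one match is 1 − 0.041 = 0.959.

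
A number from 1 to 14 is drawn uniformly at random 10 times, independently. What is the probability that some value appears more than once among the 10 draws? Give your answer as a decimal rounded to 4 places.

0.9874

P(all 10 different) = 14/14 · 13/14 · ··· · 5/14 ≈ 0.0126.
P(at least two equal) = 1 − 0.0126 = 0.9874.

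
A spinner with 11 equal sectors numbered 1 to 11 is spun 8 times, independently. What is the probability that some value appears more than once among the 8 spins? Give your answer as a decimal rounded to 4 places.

0.9690

P(all 8 different) = 11/11 · 10/11 · ··· · 4/11 ≈ 0.0310.
P(at least two equal) = 1 − 0.0310 = 0.9690.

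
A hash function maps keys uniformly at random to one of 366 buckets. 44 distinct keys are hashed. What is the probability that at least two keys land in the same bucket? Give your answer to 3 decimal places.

It's easier to compute the probability that all 44 are distinct.
P(all distinct) = 366/366 · 365/366 · ··· · 323/366 ≈ 0.068.
So the probability of at least one match is 1 − 0.068 = 0.932.

0.932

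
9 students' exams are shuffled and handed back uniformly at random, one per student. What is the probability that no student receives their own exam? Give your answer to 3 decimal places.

0.368

This is the derangement probability: permutations of 9 with no fixed point.
D(9) = 9! · (1 − 1/1! + 1/2! − ··· + (−1)^9/9!) = 133496.
P = 133496/362880 = 16687/45360 ≈ 0.368.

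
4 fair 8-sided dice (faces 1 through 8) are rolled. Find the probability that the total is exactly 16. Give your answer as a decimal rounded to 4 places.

There are 8^4 = 4096 equally likely outcomes.
The number of ordered 4-tuples from {1,…,8} summing to 16 is 315.
P(sum = 16) = 315/4096 ≈ 0.0769.

0.0769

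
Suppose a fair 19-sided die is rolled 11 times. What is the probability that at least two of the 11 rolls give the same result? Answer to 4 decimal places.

P(all 11 different) = 19/19 · 18/19 · ··· · 9/19 ≈ 0.0259.
P(at least two equal) = 1 − 0.0259 = 0.9741.

0.9741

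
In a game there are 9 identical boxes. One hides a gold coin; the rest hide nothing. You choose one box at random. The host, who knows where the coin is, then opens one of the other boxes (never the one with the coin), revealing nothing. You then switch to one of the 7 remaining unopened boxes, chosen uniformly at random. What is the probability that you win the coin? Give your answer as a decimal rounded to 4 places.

Your original box holds the coin with probability 1/9, so the other 8 collectively hold it with probability 8/9.
The host can always find an empty box to open, so this doesn't change that 8/9; it is now spread over the 7 remaining unopened boxes.
P(win by switching) = (8/9) · (1/7) = 8/63 ≈ 0.1270.

0.1270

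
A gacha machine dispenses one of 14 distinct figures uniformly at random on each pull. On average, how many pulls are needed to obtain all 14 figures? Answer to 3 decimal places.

45.522

After i distinct types are collected, each trial gives a new one with probability (14−i)/14, so the expected wait for the next new type is 14/(14−i).
E = 14/14 + 14/13 + 14/12 + 14/11 + 14/10 + 14/9 + 14/8 + 14/7 + 14/6 + 14/5 + 14/4 + 14/3 + 14/2 + 14/1 = 1171733/25740 ≈ 45.522.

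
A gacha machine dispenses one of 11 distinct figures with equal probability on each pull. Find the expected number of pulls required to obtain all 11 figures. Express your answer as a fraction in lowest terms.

After i distinct types are collected, each trial gives a new one with probability (11−i)/11, so the expected wait for the next new type is 11/(11−i).
E = 11/11 + 11/10 + 11/9 + 11/8 + 11/7 + 11/6 + 11/5 + 11/4 + 11/3 + 11/2 + 11/1 = 83711/2520.

83711/2520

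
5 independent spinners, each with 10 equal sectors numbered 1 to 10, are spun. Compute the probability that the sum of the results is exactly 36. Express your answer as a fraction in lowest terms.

There are 10^5 = 100000 equally likely outcomes.
The number of ordered 5-tuples from {1,…,10} summing to 36 is 2710.
P(sum = 36) = 2710/100000 = 271/10000.

271/10000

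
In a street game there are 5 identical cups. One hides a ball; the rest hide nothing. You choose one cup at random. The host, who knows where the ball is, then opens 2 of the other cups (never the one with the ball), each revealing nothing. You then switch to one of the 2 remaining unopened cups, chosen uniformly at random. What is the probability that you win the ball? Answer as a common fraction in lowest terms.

Your original cup holds the ball with probability 1/5, so the other 4 collectively hold it with probability 4/5.
The host can always find 2 empty cups to open, so the reveals don't change that 4/5; it is now spread over the 2 remaining unopened cups.
P(win by switching) = (4/5) · (1/2) = 2/5.

2/5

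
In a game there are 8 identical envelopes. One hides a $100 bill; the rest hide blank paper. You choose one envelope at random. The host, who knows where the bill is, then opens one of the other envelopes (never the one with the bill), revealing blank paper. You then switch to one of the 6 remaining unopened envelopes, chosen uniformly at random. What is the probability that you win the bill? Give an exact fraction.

7/48

Your original envelope holds the bill with probability 1/8, so the other 7 collectively hold it with probability 7/8.
The host can always find an empty envelope to open, so this doesn't change that 7/8; it is now spread over the 6 remaining unopened envelopes.
P(win by switching) = (7/8) · (1/6) = 7/48.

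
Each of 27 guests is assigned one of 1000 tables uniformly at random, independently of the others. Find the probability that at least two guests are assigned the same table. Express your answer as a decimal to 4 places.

0.2982

It's easier to compute the probability that all 27 are distinct.
P(all distinct) = 1000/1000 · 999/1000 · ··· · 974/1000 ≈ 0.7018.
So the probability of at least one match is 1 − 0.7018 = 0.2982.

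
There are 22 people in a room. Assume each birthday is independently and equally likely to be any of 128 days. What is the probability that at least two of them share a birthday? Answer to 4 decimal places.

It's easier to compute the probability that all 22 are distinct.
P(all distinct) = 128/128 · 127/128 · ··· · 107/128 ≈ 0.1473.
So the probability of at least one match is 1 − 0.1473 = 0.8527.

0.8527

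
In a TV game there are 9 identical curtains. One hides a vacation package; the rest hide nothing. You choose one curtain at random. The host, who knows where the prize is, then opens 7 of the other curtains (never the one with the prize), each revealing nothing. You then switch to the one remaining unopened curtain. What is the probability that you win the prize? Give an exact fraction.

Your original curtain holds the prize with probability 1/9, so the other 8 collectively hold it with probability 8/9.
The host can always find 7 empty curtains to open, so the reveals don't change that 8/9; it is now spread over the 1 remaining unopened curtain.
P(win by switching) = (8/9) · (1/1) = 8/9.

8/9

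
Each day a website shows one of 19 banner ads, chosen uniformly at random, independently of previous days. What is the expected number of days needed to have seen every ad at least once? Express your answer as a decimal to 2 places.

After i distinct types are collected, each trial gives a new one with probability (19−i)/19, so the expected wait for the next new type is 19/(19−i).
E = 19/19 + 19/18 + 19/17 + 19/16 + 19/15 + 19/14 + 19/13 + 19/12 + 19/11 + 19/10 + 19/9 + 19/8 + 19/7 + 19/6 + 19/5 + 19/4 + 19/3 + 19/2 + 19/1 = 275295799/4084080 ≈ 67.41.

67.41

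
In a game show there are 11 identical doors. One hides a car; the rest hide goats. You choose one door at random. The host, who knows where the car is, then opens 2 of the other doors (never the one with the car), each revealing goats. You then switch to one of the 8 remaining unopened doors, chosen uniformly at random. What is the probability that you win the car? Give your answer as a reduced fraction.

Your original door holds the car with probability 1/11, so the other 10 collectively hold it with probability 10/11.
The host can always find 2 empty doors to open, so the reveals don't change that 10/11; it is now spread over the 8 remaining unopened doors.
P(win by switching) = (10/11) · (1/8) = 5/44.

5/44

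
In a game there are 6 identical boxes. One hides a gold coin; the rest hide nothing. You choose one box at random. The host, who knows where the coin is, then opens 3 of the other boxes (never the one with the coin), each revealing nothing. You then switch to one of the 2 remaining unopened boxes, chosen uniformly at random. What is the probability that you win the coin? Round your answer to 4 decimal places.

0.4167

Your original box holds the coin with probability 1/6, so the other 5 collectively hold it with probability 5/6.
The host can always find 3 empty boxes to open, so the reveals don't change that 5/6; it is now spread over the 2 remaining unopened boxes.
P(win by switching) = (5/6) · (1/2) = 5/12 ≈ 0.4167.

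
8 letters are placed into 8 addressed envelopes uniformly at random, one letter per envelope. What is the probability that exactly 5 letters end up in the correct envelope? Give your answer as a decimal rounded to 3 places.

0.003

Choose which 5 of the 8 are fixed: C(8,5) = 56 ways.
The remaining 3 must have no fixed point: D(3) = 2.
P = 56·2/40320 = 1/360 ≈ 0.003.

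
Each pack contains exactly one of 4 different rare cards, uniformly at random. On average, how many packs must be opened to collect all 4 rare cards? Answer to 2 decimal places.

After i distinct types are collected, each trial gives a new one with probability (4−i)/4, so the expected wait for the next new type is 4/(4−i).
E = 4/4 + 4/3 + 4/2 + 4/1 = 25/3 ≈ 8.33.

8.33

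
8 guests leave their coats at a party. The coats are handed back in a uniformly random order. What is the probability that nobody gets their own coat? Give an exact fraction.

This is the derangement probability: permutations of 8 with no fixed point.
D(8) = 8! · (1 − 1/1! + 1/2! − ··· + (−1)^8/8!) = 14833.
P = 14833/40320 = 2119/5760.

2119/5760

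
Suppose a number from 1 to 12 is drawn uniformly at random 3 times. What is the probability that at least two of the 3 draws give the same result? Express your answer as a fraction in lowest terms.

17/72

P(all 3 different) = 12/12 · 11/12 · ··· · 10/12 = 55/72.
P(at least two equal) = 1 − 55/72 = 17/72.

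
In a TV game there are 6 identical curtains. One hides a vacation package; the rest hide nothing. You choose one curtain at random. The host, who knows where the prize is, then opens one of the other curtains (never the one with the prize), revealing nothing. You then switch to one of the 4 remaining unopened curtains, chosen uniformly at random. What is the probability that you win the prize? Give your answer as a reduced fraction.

5/24

Your original curtain holds the prize with probability 1/6, so the other 5 collectively hold it with probability 5/6.
The host can always find an empty curtain to open, so this doesn't change that 5/6; it is now spread over the 4 remaining unopened curtains.
P(win by switching) = (5/6) · (1/4) = 5/24.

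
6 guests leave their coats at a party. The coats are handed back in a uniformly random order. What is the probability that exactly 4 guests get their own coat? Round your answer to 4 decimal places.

0.0208

Choose which 4 of the 6 are fixed: C(6,4) = 15 ways.
The remaining 2 must have no fixed point: D(2) = 1.
P = 15·1/720 = 1/48 ≈ 0.0208.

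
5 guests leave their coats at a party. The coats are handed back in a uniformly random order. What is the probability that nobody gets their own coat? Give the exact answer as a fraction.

11/30

This is the derangement probability: permutations of 5 with no fixed point.
D(5) = 5! · (1 − 1/1! + 1/2! − ··· + (−1)^5/5!) = 44.
P = 44/120 = 11/30.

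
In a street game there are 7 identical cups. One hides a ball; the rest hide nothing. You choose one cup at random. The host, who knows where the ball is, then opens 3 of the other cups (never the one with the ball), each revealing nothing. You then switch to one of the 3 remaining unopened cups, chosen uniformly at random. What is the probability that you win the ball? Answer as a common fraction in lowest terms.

Your original cup holds the ball with probability 1/7, so the other 6 collectively hold it with probability 6/7.
The host can always find 3 empty cups to open, so the reveals don't change that 6/7; it is now spread over the 3 remaining unopened cups.
P(win by switching) = (6/7) · (1/3) = 2/7.

2/7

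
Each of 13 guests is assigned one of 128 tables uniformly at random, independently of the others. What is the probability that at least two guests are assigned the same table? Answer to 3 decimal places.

It's easier to compute the probability that all 13 are distinct.
P(all distinct) = 128/128 · 127/128 · ··· · 116/128 ≈ 0.532.
So the probability of at least one match is 1 − 0.532 = 0.468.

0.468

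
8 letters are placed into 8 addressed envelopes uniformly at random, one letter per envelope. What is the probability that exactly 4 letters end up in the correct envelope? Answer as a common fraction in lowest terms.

Choose which 4 of the 8 are fixed: C(8,4) = 70 ways.
The remaining 4 must have no fixed point: D(4) = 9.
P = 70·9/40320 = 1/64.

1/64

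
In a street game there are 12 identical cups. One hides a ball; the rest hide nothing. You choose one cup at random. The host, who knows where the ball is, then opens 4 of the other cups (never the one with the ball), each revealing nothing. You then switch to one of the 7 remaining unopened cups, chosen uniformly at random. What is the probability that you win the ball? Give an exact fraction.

Your original cup holds the ball with probability 1/12, so the other 11 collectively hold it with probability 11/12.
The host can always find 4 empty cups to open, so the reveals don't change that 11/12; it is now spread over the 7 remaining unopened cups.
P(win by switching) = (11/12) · (1/7) = 11/84.

11/84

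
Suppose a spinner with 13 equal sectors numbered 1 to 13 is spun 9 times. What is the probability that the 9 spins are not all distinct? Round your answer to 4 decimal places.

P(all 9 different) = 13/13 · 12/13 · ··· · 5/13 ≈ 0.0245.
P(at least two equal) = 1 − 0.0245 = 0.9755.

0.9755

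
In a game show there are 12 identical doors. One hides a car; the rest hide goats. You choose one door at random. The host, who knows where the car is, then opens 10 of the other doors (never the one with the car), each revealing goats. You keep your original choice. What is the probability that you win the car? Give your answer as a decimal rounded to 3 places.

The host can always open 10 empty doors regardless of your choice, so the reveals give no information about your original door.
P(win by staying) = 1/12 ≈ 0.083.

0.083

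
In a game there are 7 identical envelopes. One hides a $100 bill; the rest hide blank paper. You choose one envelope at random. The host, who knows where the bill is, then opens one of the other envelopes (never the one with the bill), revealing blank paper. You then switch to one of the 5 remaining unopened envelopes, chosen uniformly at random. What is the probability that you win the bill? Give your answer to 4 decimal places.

Your original envelope holds the bill with probability 1/7, so the other 6 collectively hold it with probability 6/7.
The host can always find an empty envelope to open, so this doesn't change that 6/7; it is now spread over the 5 remaining unopened envelopes.
P(win by switching) = (6/7) · (1/5) = 6/35 ≈ 0.1714.

0.1714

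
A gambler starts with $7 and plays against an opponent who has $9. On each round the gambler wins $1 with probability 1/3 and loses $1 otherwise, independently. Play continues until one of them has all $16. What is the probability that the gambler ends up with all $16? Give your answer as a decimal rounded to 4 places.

0.0019

Let r = q/p = (2/3)/(1/3) = 2. The recurrence P(i) = p·P(i+1) + q·P(i−1) with P(0)=0, P(16)=1 gives P(i) = (1 − r^i)/(1 − r^16).
P(7) = (1 − (2)^7) / (1 − (2)^16) = 127/65535 ≈ 0.0019.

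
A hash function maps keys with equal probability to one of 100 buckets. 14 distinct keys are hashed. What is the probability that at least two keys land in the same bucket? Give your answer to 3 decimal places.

0.615

It's easier to compute the probability that all 14 are distinct.
P(all distinct) = 100/100 · 99/100 · ··· · 87/100 ≈ 0.385.
So the probability of at least one match is 1 − 0.385 = 0.615.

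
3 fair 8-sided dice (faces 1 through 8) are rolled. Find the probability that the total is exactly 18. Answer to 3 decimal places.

0.055

There are 8^3 = 512 equally likely outcomes.
The number of ordered 3-tuples from {1,…,8} summing to 18 is 28.
P(sum = 18) = 28/512 = 7/128 ≈ 0.055.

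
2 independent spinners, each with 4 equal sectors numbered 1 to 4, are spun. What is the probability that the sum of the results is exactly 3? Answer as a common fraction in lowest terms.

There are 4^2 = 16 equally likely outcomes.
The number of ordered 2-tuples from {1,…,4} summing to 3 is 2.
P(sum = 3) = 2/16 = 1/8.

1/8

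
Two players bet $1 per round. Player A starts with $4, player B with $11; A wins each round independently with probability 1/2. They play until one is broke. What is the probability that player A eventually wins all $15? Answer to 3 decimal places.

0.267

With a fair step, P(i) = ½P(i−1) + ½P(i+1) with P(0)=0, P(15)=1 has the linear solution P(i) = i/15.
P(4) = 4/15 ≈ 0.267.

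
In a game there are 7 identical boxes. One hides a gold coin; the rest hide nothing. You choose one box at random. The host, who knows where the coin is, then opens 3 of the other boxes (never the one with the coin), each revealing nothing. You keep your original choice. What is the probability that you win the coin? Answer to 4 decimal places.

The host can always open 3 empty boxes regardless of your choice, so the reveals give no information about your original box.
P(win by staying) = 1/7 ≈ 0.1429.

0.1429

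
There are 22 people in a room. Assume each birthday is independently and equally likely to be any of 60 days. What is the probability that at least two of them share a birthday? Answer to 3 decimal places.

0.988

It's easier to compute the probability that all 22 are distinct.
P(all distinct) = 60/60 · 59/60 · ··· · 39/60 ≈ 0.012.
So the probability of at least one match is 1 − 0.012 = 0.988.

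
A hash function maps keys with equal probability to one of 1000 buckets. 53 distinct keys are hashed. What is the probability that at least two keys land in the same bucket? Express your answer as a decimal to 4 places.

It's easier to compute the probability that all 53 are distinct.
P(all distinct) = 1000/1000 · 999/1000 · ··· · 948/1000 ≈ 0.2459.
So the probability of at least one match is 1 − 0.2459 = 0.7541.

0.7541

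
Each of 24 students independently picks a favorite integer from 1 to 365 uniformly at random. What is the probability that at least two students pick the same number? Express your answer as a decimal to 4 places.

0.5383

It's easier to compute the probability that all 24 are distinct.
P(all distinct) = 365/365 · 364/365 · ··· · 342/365 ≈ 0.4617.
So the probability of at least one match is 1 − 0.4617 = 0.5383.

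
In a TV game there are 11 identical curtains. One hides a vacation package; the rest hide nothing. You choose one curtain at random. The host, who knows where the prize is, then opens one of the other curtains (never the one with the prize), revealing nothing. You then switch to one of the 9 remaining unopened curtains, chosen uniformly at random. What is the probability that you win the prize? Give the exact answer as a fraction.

10/99

Your original curtain holds the prize with probability 1/11, so the other 10 collectively hold it with probability 10/11.
The host can always find an empty curtain to open, so this doesn't change that 10/11; it is now spread over the 9 remaining unopened curtains.
P(win by switching) = (10/11) · (1/9) = 10/99.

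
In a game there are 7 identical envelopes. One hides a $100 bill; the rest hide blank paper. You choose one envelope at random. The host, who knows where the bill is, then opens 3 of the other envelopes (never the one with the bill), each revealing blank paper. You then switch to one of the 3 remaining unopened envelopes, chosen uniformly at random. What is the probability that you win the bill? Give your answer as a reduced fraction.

2/7

Your original envelope holds the bill with probability 1/7, so the other 6 collectively hold it with probability 6/7.
The host can always find 3 empty envelopes to open, so the reveals don't change that 6/7; it is now spread over the 3 remaining unopened envelopes.
P(win by switching) = (6/7) · (1/3) = 2/7.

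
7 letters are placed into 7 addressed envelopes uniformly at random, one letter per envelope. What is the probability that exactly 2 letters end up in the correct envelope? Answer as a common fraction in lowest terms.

Choose which 2 of the 7 are fixed: C(7,2) = 21 ways.
The remaining 5 must have no fixed point: D(5) = 44.
P = 21·44/5040 = 11/60.

11/60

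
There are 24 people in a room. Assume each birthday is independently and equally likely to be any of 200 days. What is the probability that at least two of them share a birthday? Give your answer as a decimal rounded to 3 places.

0.762

It's easier to compute the probability that all 24 are distinct.
P(all distinct) = 200/200 · 199/200 · ··· · 177/200 ≈ 0.238.
So the probability of at least one match is 1 − 0.238 = 0.762.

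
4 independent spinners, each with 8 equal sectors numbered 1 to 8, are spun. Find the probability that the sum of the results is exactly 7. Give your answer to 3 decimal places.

0.005

There are 8^4 = 4096 equally likely outcomes.
The number of ordered 4-tuples from {1,…,8} summing to 7 is 20.
P(sum = 7) = 20/4096 = 5/1024 ≈ 0.005.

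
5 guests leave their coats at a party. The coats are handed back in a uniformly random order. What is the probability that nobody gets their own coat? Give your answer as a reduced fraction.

This is the derangement probability: permutations of 5 with no fixed point.
D(5) = 5! · (1 − 1/1! + 1/2! − ··· + (−1)^5/5!) = 44.
P = 44/120 = 11/30.

11/30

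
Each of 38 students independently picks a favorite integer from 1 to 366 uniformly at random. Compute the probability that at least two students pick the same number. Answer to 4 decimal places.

0.8633

It's easier to compute the probability that all 38 are distinct.
P(all distinct) = 366/366 · 365/366 · ··· · 329/366 ≈ 0.1367.
So the probability of at least one match is 1 − 0.1367 = 0.8633.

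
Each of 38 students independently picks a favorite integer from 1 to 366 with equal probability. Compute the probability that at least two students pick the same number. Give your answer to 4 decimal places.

0.8633

It's easier to compute the probability that all 38 are distinct.
P(all distinct) = 366/366 · 365/366 · ··· · 329/366 ≈ 0.1367.
So the probability of at least one match is 1 − 0.1367 = 0.8633.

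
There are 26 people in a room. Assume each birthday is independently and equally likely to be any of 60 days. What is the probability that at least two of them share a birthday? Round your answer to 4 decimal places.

It's easier to compute the probability that all 26 are distinct.
P(all distinct) = 60/60 · 59/60 · ··· · 35/60 ≈ 0.0017.
So the probability of at least one match is 1 − 0.0017 = 0.9983.

0.9983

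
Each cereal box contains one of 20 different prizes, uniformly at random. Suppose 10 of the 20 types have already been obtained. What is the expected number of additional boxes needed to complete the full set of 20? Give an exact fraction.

Starting from 10 distinct types, each trial gives a new one with probability (20−i)/20 when i types are held, so the wait for the next new type is 20/(20−i).
E = 20/10 + 20/9 + 20/8 + 20/7 + 20/6 + 20/5 + 20/4 + 20/3 + 20/2 + 20/1 = 7381/126.

7381/126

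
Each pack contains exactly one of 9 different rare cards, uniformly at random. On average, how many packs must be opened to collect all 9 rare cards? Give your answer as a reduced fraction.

7129/280

After i distinct types are collected, each trial gives a new one with probability (9−i)/9, so the expected wait for the next new type is 9/(9−i).
E = 9/9 + 9/8 + 9/7 + 9/6 + 9/5 + 9/4 + 9/3 + 9/2 + 9/1 = 7129/280.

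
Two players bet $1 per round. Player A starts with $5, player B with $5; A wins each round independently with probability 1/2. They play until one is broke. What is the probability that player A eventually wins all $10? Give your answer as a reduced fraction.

1/2

With a fair step, P(i) = ½P(i−1) + ½P(i+1) with P(0)=0, P(10)=1 has the linear solution P(i) = i/10.
P(5) = 5/10 = 1/2.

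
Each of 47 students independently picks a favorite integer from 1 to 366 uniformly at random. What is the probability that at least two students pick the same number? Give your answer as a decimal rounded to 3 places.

0.954

It's easier to compute the probability that all 47 are distinct.
P(all distinct) = 366/366 · 365/366 · ··· · 320/366 ≈ 0.046.
So the probability of at least one match is 1 − 0.046 = 0.954.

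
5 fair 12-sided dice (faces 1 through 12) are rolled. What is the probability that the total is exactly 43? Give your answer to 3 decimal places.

0.022

There are 12^5 = 248832 equally likely outcomes.
The number of ordered 5-tuples from {1,…,12} summing to 43 is 5355.
P(sum = 43) = 5355/248832 = 595/27648 ≈ 0.022.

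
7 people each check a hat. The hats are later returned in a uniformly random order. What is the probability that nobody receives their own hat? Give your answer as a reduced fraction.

103/280

This is the derangement probability: permutations of 7 with no fixed point.
D(7) = 7! · (1 − 1/1! + 1/2! − ··· + (−1)^7/7!) = 1854.
P = 1854/5040 = 103/280.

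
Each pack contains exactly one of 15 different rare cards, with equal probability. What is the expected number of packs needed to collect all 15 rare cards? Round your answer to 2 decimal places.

After i distinct types are collected, each trial gives a new one with probability (15−i)/15, so the expected wait for the next new type is 15/(15−i).
E = 15/15 + 15/14 + 15/13 + 15/12 + 15/11 + 15/10 + 15/9 + 15/8 + 15/7 + 15/6 + 15/5 + 15/4 + 15/3 + 15/2 + 15/1 = 1195757/24024 ≈ 49.77.

49.77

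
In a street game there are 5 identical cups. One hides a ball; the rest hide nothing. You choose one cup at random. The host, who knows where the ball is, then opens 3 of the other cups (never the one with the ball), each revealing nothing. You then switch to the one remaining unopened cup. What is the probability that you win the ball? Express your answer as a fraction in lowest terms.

Your original cup holds the ball with probability 1/5, so the other 4 collectively hold it with probability 4/5.
The host can always find 3 empty cups to open, so the reveals don't change that 4/5; it is now spread over the 1 remaining unopened cup.
P(win by switching) = (4/5) · (1/1) = 4/5.

4/5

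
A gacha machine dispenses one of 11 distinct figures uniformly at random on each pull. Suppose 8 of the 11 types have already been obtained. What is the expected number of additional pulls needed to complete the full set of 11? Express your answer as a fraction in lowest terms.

121/6

Starting from 8 distinct types, each trial gives a new one with probability (11−i)/11 when i types are held, so the wait for the next new type is 11/(11−i).
E = 11/3 + 11/2 + 11/1 = 121/6.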